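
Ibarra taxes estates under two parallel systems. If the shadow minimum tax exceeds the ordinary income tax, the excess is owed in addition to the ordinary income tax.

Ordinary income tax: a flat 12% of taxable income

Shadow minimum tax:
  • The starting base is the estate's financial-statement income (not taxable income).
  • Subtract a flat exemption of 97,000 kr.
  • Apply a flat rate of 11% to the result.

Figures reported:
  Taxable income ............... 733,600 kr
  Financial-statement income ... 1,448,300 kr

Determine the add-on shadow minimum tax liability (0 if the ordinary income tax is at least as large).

Shadow minimum tax:
  Base (financial-statement income): 1,448,300 kr
  Less exemption 97,000 kr → base 1,351,300 kr
  1,351,300 kr × 11% = 148,643 kr

Ordinary income tax:
  733,600 kr × 12% = 88,032 kr

Excess of shadow minimum tax over ordinary income tax: 148,643 kr − 88,032 kr = 60,611 kr.

60,611 kr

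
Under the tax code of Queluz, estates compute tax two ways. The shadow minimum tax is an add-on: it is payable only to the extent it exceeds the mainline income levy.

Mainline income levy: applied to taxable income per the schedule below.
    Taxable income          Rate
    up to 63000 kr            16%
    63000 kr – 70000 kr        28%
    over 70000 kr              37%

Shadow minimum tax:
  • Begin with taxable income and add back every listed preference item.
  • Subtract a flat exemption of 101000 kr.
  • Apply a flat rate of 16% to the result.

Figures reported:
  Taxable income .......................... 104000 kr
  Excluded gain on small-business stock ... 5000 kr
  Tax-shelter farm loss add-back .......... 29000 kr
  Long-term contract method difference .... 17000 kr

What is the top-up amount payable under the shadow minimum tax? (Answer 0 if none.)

Shadow minimum tax:
  Adjusted income: 104000 kr + 5000 kr + 29000 kr + 17000 kr = 155000 kr
  Less exemption 101000 kr → base 54000 kr
  54000 kr × 16% = 8640 kr

Mainline income levy:
  63000 kr × 16% = 10080 kr
  7000 kr × 28% = 1960 kr
  34000 kr × 37% = 12580 kr
  → 24620 kr

8640 kr ≤ 24620 kr, so no add-on is due.

0 kr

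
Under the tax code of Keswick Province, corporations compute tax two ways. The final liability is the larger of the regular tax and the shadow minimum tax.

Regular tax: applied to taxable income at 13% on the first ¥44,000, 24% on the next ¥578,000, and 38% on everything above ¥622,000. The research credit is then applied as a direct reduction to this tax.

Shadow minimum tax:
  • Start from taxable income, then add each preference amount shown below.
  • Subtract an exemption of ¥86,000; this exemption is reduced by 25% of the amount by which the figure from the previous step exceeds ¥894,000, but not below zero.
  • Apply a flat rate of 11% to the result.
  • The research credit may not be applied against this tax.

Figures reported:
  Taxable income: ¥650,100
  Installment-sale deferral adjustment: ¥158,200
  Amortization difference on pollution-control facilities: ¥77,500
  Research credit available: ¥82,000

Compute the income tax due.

¥87,978

Shadow minimum tax:
  Adjusted income: ¥650,100 + ¥158,200 + ¥77,500 = ¥885,800
  Exemption: ¥885,800 ≤ ¥894,000, so full ¥86,000 applies
  Base: ¥885,800 − ¥86,000 = ¥799,800
  ¥799,800 × 11% = ¥87,978

Regular tax:
  ¥44,000 × 13% = ¥5,720
  ¥578,000 × 24% = ¥138,720
  ¥28,100 × 38% = ¥10,678
  → ¥155,118
  Less research credit ¥82,000 → ¥73,118

¥87,978 > ¥73,118, so the shadow minimum tax is the binding amount.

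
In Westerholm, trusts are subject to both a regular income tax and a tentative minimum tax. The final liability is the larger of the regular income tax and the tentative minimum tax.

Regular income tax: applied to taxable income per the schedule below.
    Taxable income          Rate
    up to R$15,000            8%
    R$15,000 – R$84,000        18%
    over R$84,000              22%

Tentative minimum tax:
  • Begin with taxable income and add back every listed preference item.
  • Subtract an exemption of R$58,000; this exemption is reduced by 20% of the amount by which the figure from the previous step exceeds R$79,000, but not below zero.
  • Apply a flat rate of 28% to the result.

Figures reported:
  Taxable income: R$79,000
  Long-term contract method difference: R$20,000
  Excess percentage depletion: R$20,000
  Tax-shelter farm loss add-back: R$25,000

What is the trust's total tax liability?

Regular income tax:
  R$15,000 × 8% = R$1,200
  R$64,000 × 18% = R$11,520
  → R$12,720

Tentative minimum tax:
  Adjusted income: R$79,000 + R$20,000 + R$20,000 + R$25,000 = R$144,000
  Exemption: R$58,000 − 20% × (R$144,000 − R$79,000) = R$58,000 − R$13,000 = R$45,000
  Base: R$144,000 − R$45,000 = R$99,000
  R$99,000 × 28% = R$27,720

R$27,720 > R$12,720, so the tentative minimum tax is the binding amount.

R$27,720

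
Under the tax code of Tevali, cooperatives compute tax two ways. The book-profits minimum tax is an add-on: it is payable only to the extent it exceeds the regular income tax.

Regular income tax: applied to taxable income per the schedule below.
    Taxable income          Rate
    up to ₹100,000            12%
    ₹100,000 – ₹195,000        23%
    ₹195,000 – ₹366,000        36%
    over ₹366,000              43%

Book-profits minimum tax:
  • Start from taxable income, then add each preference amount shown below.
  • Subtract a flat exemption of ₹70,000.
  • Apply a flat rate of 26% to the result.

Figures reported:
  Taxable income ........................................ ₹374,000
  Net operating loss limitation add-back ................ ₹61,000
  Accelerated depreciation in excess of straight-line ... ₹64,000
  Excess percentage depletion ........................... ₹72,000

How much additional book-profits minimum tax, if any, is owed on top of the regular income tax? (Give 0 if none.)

Book-profits minimum tax:
  Adjusted income: ₹374,000 + ₹61,000 + ₹64,000 + ₹72,000 = ₹571,000
  Less exemption ₹70,000 → base ₹501,000
  ₹501,000 × 26% = ₹130,260

Regular income tax:
  ₹100,000 × 12% = ₹12,000
  ₹95,000 × 23% = ₹21,850
  ₹171,000 × 36% = ₹61,560
  ₹8,000 × 43% = ₹3,440
  → ₹98,850

Excess of book-profits minimum tax over regular income tax: ₹130,260 − ₹98,850 = ₹31,410.

₹31,410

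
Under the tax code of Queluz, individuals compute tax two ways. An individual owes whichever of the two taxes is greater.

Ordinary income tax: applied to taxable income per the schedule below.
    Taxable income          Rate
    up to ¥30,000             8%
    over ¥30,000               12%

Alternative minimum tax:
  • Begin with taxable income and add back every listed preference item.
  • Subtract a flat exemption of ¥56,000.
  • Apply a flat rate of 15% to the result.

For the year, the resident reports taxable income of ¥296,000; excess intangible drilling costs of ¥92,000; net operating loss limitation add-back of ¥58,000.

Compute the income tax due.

¥58,500

Alternative minimum tax:
  Adjusted income: ¥296,000 + ¥92,000 + ¥58,000 = ¥446,000
  Less exemption ¥56,000 → base ¥390,000
  ¥390,000 × 15% = ¥58,500

Ordinary income tax:
  ¥30,000 × 8% = ¥2,400
  ¥266,000 × 12% = ¥31,920
  → ¥34,320

¥58,500 > ¥34,320, so the alternative minimum tax is the binding amount.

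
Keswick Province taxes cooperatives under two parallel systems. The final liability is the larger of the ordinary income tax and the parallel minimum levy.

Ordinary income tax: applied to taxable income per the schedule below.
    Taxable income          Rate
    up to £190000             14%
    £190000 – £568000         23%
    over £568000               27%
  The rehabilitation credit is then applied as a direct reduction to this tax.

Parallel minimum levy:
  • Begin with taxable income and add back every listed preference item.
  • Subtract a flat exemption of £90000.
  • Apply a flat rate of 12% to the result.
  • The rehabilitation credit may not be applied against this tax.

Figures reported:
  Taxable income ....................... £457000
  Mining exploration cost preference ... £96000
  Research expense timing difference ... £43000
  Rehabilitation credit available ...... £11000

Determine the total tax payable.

£77010

Parallel minimum levy:
  Adjusted income: £457000 + £96000 + £43000 = £596000
  Less exemption £90000 → base £506000
  £506000 × 12% = £60720

Ordinary income tax:
  £190000 × 14% = £26600
  £267000 × 23% = £61410
  → £88010
  Less rehabilitation credit £11000 → £77010

£77010 > £60720, so the ordinary income tax governs.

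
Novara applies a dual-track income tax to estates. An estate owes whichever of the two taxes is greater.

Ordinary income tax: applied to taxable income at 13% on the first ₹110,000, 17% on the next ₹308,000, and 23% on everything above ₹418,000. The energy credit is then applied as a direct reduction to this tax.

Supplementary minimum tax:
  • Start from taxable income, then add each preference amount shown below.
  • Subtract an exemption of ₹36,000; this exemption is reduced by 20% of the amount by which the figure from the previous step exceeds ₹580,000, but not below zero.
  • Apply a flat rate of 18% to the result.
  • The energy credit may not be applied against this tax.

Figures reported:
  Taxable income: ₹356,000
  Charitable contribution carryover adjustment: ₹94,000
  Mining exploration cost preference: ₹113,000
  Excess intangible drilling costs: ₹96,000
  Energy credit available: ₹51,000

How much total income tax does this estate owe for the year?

₹114,984

Supplementary minimum tax:
  Adjusted income: ₹356,000 + ₹94,000 + ₹113,000 + ₹96,000 = ₹659,000
  Exemption: ₹36,000 − 20% × (₹659,000 − ₹580,000) = ₹36,000 − ₹15,800 = ₹20,200
  Base: ₹659,000 − ₹20,200 = ₹638,800
  ₹638,800 × 18% = ₹114,984

Ordinary income tax:
  ₹110,000 × 13% = ₹14,300
  ₹246,000 × 17% = ₹41,820
  → ₹56,120
  Less energy credit ₹51,000 → ₹5,120

₹114,984 > ₹5,120, so the supplementary minimum tax is the binding amount.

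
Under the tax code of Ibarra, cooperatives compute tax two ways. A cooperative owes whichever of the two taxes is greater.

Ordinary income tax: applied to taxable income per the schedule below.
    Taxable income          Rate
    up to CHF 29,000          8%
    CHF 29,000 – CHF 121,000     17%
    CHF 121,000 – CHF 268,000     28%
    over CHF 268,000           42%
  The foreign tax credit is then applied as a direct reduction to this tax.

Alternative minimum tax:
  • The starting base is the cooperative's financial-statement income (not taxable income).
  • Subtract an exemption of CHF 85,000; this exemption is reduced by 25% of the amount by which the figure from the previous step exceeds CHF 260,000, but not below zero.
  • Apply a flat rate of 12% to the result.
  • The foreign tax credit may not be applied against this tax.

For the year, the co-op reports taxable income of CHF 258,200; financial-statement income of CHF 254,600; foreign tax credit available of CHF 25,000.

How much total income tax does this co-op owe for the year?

CHF 31,376

Alternative minimum tax:
  Base (financial-statement income): CHF 254,600
  Exemption: CHF 254,600 ≤ CHF 260,000, so full CHF 85,000 applies
  Base: CHF 254,600 − CHF 85,000 = CHF 169,600
  CHF 169,600 × 12% = CHF 20,352

Ordinary income tax:
  CHF 29,000 × 8% = CHF 2,320
  CHF 92,000 × 17% = CHF 15,640
  CHF 137,200 × 28% = CHF 38,416
  → CHF 56,376
  Less foreign tax credit CHF 25,000 → CHF 31,376

CHF 31,376 > CHF 20,352, so the ordinary income tax governs.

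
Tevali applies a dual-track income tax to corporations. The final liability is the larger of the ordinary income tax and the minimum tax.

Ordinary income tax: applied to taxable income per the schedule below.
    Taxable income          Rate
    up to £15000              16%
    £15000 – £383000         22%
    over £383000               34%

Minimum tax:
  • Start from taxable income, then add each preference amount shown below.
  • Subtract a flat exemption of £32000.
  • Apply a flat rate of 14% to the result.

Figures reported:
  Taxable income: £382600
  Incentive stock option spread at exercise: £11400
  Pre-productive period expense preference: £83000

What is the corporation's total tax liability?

£83272

Ordinary income tax:
  £15000 × 16% = £2400
  £367600 × 22% = £80872
  → £83272

Minimum tax:
  Adjusted income: £382600 + £11400 + £83000 = £477000
  Less exemption £32000 → base £445000
  £445000 × 14% = £62300

£83272 > £62300, so the ordinary income tax governs.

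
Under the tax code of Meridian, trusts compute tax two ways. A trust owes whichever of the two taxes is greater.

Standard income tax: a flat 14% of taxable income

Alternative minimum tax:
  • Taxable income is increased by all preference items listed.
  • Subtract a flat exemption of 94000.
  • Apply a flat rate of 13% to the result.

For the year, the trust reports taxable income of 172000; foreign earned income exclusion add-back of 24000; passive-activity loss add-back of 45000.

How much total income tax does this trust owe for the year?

24080

Alternative minimum tax:
  Adjusted income: 172000 + 24000 + 45000 = 241000
  Less exemption 94000 → base 147000
  147000 × 13% = 19110

Standard income tax:
  172000 × 14% = 24080

24080 > 19110, so the standard income tax governs.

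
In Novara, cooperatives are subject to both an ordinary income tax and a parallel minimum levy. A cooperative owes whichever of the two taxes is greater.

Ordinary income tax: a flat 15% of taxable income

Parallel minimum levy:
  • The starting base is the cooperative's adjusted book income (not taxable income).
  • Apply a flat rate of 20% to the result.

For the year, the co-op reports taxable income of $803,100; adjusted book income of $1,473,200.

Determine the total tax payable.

Parallel minimum levy:
  Base (adjusted book income): $1,473,200
  $1,473,200 × 20% = $294,640

Ordinary income tax:
  $803,100 × 15% = $120,465

$294,640 > $120,465, so the parallel minimum levy is the binding amount.

$294,640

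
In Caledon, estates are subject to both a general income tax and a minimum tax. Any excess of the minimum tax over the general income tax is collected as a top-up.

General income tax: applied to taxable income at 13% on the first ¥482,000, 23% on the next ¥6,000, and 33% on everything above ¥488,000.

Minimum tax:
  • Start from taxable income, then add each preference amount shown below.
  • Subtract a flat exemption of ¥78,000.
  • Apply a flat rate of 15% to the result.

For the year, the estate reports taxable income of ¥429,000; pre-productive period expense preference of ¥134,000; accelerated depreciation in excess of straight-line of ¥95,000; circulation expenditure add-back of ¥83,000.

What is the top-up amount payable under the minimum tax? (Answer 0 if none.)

¥43,680

Minimum tax:
  Adjusted income: ¥429,000 + ¥134,000 + ¥95,000 + ¥83,000 = ¥741,000
  Less exemption ¥78,000 → base ¥663,000
  ¥663,000 × 15% = ¥99,450

General income tax:
  ¥429,000 × 13% = ¥55,770

Excess of minimum tax over general income tax: ¥99,450 − ¥55,770 = ¥43,680.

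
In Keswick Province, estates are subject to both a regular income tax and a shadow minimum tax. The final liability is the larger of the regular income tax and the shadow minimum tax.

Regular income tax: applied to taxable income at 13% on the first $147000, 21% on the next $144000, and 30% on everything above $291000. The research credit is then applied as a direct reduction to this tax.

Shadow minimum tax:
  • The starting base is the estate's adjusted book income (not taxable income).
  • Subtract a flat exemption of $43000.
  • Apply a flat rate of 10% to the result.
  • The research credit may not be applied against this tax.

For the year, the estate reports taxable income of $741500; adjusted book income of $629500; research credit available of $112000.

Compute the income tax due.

$72500

Shadow minimum tax:
  Base (adjusted book income): $629500
  Less exemption $43000 → base $586500
  $586500 × 10% = $58650

Regular income tax:
  $147000 × 13% = $19110
  $144000 × 21% = $30240
  $450500 × 30% = $135150
  → $184500
  Less research credit $112000 → $72500

$72500 > $58650, so the regular income tax governs.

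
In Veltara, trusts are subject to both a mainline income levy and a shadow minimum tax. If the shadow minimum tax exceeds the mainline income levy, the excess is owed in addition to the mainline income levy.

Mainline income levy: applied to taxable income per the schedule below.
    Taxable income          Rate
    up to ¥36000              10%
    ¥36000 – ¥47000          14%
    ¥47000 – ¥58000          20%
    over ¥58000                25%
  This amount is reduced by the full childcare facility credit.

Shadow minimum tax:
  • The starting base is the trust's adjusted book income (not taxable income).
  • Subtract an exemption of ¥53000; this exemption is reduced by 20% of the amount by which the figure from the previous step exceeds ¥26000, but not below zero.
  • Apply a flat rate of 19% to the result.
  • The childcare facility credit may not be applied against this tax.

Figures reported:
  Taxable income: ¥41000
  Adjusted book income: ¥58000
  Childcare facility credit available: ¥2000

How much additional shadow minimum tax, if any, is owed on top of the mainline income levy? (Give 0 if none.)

Shadow minimum tax:
  Base (adjusted book income): ¥58000
  Exemption: ¥53000 − 20% × (¥58000 − ¥26000) = ¥53000 − ¥6400 = ¥46600
  Base: ¥58000 − ¥46600 = ¥11400
  ¥11400 × 19% = ¥2166

Mainline income levy:
  ¥36000 × 10% = ¥3600
  ¥5000 × 14% = ¥700
  → ¥4300
  Less childcare facility credit ¥2000 → ¥2300

¥2166 ≤ ¥2300, so no add-on is due.

¥0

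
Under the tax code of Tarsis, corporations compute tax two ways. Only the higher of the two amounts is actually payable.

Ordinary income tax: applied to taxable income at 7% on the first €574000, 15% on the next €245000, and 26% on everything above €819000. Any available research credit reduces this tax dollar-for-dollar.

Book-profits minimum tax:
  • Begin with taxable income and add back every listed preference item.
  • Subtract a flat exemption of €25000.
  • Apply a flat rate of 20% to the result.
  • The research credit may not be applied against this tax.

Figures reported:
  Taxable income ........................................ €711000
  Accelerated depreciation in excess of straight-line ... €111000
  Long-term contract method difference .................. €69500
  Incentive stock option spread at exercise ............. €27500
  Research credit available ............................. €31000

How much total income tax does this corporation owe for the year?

Book-profits minimum tax:
  Adjusted income: €711000 + €111000 + €69500 + €27500 = €919000
  Less exemption €25000 → base €894000
  €894000 × 20% = €178800

Ordinary income tax:
  €574000 × 7% = €40180
  €137000 × 15% = €20550
  → €60730
  Less research credit €31000 → €29730

€178800 > €29730, so the book-profits minimum tax is the binding amount.

€178800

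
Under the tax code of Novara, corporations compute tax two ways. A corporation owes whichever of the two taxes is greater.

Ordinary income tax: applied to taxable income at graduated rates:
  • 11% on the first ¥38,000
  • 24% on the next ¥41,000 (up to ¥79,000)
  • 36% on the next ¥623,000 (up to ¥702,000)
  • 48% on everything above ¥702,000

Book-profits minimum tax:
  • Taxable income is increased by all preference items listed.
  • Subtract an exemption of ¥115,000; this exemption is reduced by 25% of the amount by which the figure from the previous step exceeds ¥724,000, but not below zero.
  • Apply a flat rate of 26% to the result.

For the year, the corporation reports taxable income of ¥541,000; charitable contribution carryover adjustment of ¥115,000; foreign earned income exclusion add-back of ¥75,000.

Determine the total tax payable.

Ordinary income tax:
  ¥38,000 × 11% = ¥4,180
  ¥41,000 × 24% = ¥9,840
  ¥462,000 × 36% = ¥166,320
  → ¥180,340

Book-profits minimum tax:
  Adjusted income: ¥541,000 + ¥115,000 + ¥75,000 = ¥731,000
  Exemption: ¥115,000 − 25% × (¥731,000 − ¥724,000) = ¥115,000 − ¥1,750 = ¥113,250
  Base: ¥731,000 − ¥113,250 = ¥617,750
  ¥617,750 × 26% = ¥160,615

¥180,340 > ¥160,615, so the ordinary income tax governs.

¥180,340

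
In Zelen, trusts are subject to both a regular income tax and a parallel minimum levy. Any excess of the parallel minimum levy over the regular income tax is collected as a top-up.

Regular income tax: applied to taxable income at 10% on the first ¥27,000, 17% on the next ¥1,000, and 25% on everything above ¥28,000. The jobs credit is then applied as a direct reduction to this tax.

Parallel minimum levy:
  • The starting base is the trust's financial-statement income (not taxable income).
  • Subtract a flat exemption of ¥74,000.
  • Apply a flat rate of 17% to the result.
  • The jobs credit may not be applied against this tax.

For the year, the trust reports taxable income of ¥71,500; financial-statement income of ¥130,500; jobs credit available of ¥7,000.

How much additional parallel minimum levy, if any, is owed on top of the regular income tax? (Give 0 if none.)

¥2,860

Regular income tax:
  ¥27,000 × 10% = ¥2,700
  ¥1,000 × 17% = ¥170
  ¥43,500 × 25% = ¥10,875
  → ¥13,745
  Less jobs credit ¥7,000 → ¥6,745

Parallel minimum levy:
  Base (financial-statement income): ¥130,500
  Less exemption ¥74,000 → base ¥56,500
  ¥56,500 × 17% = ¥9,605

Excess of parallel minimum levy over regular income tax: ¥9,605 − ¥6,745 = ¥2,860.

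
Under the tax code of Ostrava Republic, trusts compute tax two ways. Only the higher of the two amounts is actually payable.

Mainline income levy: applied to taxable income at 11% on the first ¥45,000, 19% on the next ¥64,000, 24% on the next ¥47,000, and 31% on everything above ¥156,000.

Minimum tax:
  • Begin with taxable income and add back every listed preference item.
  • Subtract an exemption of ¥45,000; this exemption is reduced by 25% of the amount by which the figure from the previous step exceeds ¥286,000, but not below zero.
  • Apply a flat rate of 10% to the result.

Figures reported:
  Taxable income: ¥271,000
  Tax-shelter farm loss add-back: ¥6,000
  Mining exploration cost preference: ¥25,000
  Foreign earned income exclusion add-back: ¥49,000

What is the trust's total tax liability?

Mainline income levy:
  ¥45,000 × 11% = ¥4,950
  ¥64,000 × 19% = ¥12,160
  ¥47,000 × 24% = ¥11,280
  ¥115,000 × 31% = ¥35,650
  → ¥64,040

Minimum tax:
  Adjusted income: ¥271,000 + ¥6,000 + ¥25,000 + ¥49,000 = ¥351,000
  Exemption: ¥45,000 − 25% × (¥351,000 − ¥286,000) = ¥45,000 − ¥16,250 = ¥28,750
  Base: ¥351,000 − ¥28,750 = ¥322,250
  ¥322,250 × 10% = ¥32,225

¥64,040 > ¥32,225, so the mainline income levy governs.

¥64,040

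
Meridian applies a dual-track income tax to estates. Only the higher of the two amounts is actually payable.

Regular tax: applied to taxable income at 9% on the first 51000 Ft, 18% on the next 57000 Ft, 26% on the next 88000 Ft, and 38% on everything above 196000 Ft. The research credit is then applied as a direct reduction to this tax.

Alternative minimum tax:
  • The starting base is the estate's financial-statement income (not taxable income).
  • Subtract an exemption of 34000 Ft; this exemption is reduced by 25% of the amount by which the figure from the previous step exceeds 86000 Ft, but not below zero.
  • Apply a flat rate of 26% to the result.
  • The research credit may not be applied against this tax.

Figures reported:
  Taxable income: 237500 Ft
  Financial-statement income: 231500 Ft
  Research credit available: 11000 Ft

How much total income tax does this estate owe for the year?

Alternative minimum tax:
  Base (financial-statement income): 231500 Ft
  Exemption: 25% × (231500 Ft − 86000 Ft) = 36375 Ft ≥ 34000 Ft, so the exemption is fully phased out
  Base: 231500 Ft − 0 Ft = 231500 Ft
  231500 Ft × 26% = 60190 Ft

Regular tax:
  51000 Ft × 9% = 4590 Ft
  57000 Ft × 18% = 10260 Ft
  88000 Ft × 26% = 22880 Ft
  41500 Ft × 38% = 15770 Ft
  → 53500 Ft
  Less research credit 11000 Ft → 42500 Ft

60190 Ft > 42500 Ft, so the alternative minimum tax is the binding amount.

60190 Ft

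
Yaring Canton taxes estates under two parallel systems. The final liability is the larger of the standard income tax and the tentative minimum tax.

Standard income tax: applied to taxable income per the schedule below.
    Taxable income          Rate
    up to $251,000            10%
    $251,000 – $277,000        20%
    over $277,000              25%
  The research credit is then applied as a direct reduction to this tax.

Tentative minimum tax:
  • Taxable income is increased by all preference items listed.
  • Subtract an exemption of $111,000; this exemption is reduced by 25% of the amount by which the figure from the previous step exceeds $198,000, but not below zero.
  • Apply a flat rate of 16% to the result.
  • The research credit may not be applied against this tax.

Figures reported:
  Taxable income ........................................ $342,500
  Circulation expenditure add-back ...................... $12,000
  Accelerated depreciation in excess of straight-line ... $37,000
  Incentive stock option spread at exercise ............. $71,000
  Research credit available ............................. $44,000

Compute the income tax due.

$66,820

Standard income tax:
  $251,000 × 10% = $25,100
  $26,000 × 20% = $5,200
  $65,500 × 25% = $16,375
  → $46,675
  Less research credit $44,000 → $2,675

Tentative minimum tax:
  Adjusted income: $342,500 + $12,000 + $37,000 + $71,000 = $462,500
  Exemption: $111,000 − 25% × ($462,500 − $198,000) = $111,000 − $66,125 = $44,875
  Base: $462,500 − $44,875 = $417,625
  $417,625 × 16% = $66,820

$66,820 > $2,675, so the tentative minimum tax is the binding amount.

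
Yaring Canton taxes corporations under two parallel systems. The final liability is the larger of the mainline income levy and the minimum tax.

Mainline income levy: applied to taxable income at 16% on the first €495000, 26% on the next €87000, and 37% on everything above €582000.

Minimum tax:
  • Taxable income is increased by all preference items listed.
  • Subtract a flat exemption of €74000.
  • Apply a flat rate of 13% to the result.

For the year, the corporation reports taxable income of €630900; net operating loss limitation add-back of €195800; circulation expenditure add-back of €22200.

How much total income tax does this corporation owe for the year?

Mainline income levy:
  €495000 × 16% = €79200
  €87000 × 26% = €22620
  €48900 × 37% = €18093
  → €119913

Minimum tax:
  Adjusted income: €630900 + €195800 + €22200 = €848900
  Less exemption €74000 → base €774900
  €774900 × 13% = €100737

€119913 > €100737, so the mainline income levy governs.

€119913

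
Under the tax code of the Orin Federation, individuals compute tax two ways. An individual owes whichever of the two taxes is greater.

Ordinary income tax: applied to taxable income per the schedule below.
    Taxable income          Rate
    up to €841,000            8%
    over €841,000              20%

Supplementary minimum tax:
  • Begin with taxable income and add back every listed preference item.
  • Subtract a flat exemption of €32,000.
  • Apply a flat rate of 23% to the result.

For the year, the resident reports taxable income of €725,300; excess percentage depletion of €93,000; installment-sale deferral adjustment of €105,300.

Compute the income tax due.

Ordinary income tax:
  €725,300 × 8% = €58,024

Supplementary minimum tax:
  Adjusted income: €725,300 + €93,000 + €105,300 = €923,600
  Less exemption €32,000 → base €891,600
  €891,600 × 23% = €205,068

€205,068 > €58,024, so the supplementary minimum tax is the binding amount.

€205,068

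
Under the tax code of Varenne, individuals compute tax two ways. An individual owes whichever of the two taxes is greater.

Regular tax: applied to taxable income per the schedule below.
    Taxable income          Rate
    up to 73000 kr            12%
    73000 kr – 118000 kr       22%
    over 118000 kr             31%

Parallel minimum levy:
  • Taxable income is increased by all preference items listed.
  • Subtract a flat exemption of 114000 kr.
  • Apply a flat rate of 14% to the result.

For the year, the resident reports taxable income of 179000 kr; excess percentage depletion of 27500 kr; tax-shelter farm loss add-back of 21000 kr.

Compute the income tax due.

37570 kr

Regular tax:
  73000 kr × 12% = 8760 kr
  45000 kr × 22% = 9900 kr
  61000 kr × 31% = 18910 kr
  → 37570 kr

Parallel minimum levy:
  Adjusted income: 179000 kr + 27500 kr + 21000 kr = 227500 kr
  Less exemption 114000 kr → base 113500 kr
  113500 kr × 14% = 15890 kr

37570 kr > 15890 kr, so the regular tax governs.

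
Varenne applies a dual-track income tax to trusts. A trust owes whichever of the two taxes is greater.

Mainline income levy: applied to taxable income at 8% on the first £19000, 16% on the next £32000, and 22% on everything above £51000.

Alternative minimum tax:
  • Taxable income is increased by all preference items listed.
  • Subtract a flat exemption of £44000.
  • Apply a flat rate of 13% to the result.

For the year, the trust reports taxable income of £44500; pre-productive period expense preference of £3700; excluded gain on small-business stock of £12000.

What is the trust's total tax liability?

£5600

Alternative minimum tax:
  Adjusted income: £44500 + £3700 + £12000 = £60200
  Less exemption £44000 → base £16200
  £16200 × 13% = £2106

Mainline income levy:
  £19000 × 8% = £1520
  £25500 × 16% = £4080
  → £5600

£5600 > £2106, so the mainline income levy governs.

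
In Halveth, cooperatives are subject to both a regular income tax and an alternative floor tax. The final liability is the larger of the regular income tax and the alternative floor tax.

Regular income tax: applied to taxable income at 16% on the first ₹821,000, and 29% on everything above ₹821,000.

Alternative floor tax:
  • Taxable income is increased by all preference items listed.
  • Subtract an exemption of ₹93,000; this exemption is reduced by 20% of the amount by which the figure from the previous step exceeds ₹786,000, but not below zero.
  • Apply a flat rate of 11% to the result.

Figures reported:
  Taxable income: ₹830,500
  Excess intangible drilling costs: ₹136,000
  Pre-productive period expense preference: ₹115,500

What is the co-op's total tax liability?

Alternative floor tax:
  Adjusted income: ₹830,500 + ₹136,000 + ₹115,500 = ₹1,082,000
  Exemption: ₹93,000 − 20% × (₹1,082,000 − ₹786,000) = ₹93,000 − ₹59,200 = ₹33,800
  Base: ₹1,082,000 − ₹33,800 = ₹1,048,200
  ₹1,048,200 × 11% = ₹115,302

Regular income tax:
  ₹821,000 × 16% = ₹131,360
  ₹9,500 × 29% = ₹2,755
  → ₹134,115

₹134,115 > ₹115,302, so the regular income tax governs.

₹134,115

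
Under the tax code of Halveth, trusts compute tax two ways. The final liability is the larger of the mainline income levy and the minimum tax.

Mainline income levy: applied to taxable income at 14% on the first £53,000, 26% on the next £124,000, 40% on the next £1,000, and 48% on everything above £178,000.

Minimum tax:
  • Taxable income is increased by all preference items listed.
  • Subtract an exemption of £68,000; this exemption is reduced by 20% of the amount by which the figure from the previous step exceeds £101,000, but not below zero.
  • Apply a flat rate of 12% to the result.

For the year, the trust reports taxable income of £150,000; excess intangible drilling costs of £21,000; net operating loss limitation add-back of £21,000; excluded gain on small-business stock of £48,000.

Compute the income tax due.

£32,640

Mainline income levy:
  £53,000 × 14% = £7,420
  £97,000 × 26% = £25,220
  → £32,640

Minimum tax:
  Adjusted income: £150,000 + £21,000 + £21,000 + £48,000 = £240,000
  Exemption: £68,000 − 20% × (£240,000 − £101,000) = £68,000 − £27,800 = £40,200
  Base: £240,000 − £40,200 = £199,800
  £199,800 × 12% = £23,976

£32,640 > £23,976, so the mainline income levy governs.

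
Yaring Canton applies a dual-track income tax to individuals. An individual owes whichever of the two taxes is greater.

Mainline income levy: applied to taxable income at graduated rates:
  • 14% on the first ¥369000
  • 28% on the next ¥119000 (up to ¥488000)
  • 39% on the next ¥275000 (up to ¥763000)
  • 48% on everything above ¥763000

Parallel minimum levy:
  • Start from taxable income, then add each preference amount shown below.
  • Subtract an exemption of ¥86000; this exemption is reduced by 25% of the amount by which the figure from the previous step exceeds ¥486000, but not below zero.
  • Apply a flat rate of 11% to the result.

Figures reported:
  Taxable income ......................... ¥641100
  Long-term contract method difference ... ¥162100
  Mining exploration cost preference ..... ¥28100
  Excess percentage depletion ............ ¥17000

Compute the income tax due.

Parallel minimum levy:
  Adjusted income: ¥641100 + ¥162100 + ¥28100 + ¥17000 = ¥848300
  Exemption: 25% × (¥848300 − ¥486000) = ¥90575 ≥ ¥86000, so the exemption is fully phased out
  Base: ¥848300 − ¥0 = ¥848300
  ¥848300 × 11% = ¥93313

Mainline income levy:
  ¥369000 × 14% = ¥51660
  ¥119000 × 28% = ¥33320
  ¥153100 × 39% = ¥59709
  → ¥144689

¥144689 > ¥93313, so the mainline income levy governs.

¥144689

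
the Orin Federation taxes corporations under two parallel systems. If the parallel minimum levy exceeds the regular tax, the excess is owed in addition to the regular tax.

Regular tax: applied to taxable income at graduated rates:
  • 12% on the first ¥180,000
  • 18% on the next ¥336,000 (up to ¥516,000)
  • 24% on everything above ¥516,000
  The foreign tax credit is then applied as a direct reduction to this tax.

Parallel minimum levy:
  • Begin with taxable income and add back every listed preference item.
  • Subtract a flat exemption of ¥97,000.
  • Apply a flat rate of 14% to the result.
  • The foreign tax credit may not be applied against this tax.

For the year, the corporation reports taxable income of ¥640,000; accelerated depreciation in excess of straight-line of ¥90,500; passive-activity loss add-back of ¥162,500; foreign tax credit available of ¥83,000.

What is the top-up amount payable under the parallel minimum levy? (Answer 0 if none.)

¥82,600

Regular tax:
  ¥180,000 × 12% = ¥21,600
  ¥336,000 × 18% = ¥60,480
  ¥124,000 × 24% = ¥29,760
  → ¥111,840
  Less foreign tax credit ¥83,000 → ¥28,840

Parallel minimum levy:
  Adjusted income: ¥640,000 + ¥90,500 + ¥162,500 = ¥893,000
  Less exemption ¥97,000 → base ¥796,000
  ¥796,000 × 14% = ¥111,440

Excess of parallel minimum levy over regular tax: ¥111,440 − ¥28,840 = ¥82,600.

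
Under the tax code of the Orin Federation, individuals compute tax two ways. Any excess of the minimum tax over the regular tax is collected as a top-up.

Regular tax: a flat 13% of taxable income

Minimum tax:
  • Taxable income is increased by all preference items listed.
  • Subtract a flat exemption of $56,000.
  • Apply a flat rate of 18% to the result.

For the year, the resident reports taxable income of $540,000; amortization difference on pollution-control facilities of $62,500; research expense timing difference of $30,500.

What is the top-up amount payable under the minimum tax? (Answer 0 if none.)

$33,660

Regular tax:
  $540,000 × 13% = $70,200

Minimum tax:
  Adjusted income: $540,000 + $62,500 + $30,500 = $633,000
  Less exemption $56,000 → base $577,000
  $577,000 × 18% = $103,860

Excess of minimum tax over regular tax: $103,860 − $70,200 = $33,660.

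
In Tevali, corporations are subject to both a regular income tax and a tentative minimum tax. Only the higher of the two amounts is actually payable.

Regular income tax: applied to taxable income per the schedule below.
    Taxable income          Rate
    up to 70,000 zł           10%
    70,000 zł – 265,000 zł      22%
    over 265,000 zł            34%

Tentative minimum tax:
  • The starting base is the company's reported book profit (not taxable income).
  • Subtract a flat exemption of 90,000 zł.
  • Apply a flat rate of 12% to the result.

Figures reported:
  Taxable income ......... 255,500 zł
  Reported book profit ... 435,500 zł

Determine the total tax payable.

47,810 zł

Regular income tax:
  70,000 zł × 10% = 7,000 zł
  185,500 zł × 22% = 40,810 zł
  → 47,810 zł

Tentative minimum tax:
  Base (reported book profit): 435,500 zł
  Less exemption 90,000 zł → base 345,500 zł
  345,500 zł × 12% = 41,460 zł

47,810 zł > 41,460 zł, so the regular income tax governs.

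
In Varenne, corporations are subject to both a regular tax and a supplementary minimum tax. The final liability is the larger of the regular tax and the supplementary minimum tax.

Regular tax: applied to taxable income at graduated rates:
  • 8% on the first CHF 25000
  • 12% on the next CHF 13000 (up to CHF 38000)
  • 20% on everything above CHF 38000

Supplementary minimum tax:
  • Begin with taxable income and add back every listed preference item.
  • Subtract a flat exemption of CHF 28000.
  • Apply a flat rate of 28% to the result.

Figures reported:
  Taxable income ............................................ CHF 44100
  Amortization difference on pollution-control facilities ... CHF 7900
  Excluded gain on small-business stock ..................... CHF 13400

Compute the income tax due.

Regular tax:
  CHF 25000 × 8% = CHF 2000
  CHF 13000 × 12% = CHF 1560
  CHF 6100 × 20% = CHF 1220
  → CHF 4780

Supplementary minimum tax:
  Adjusted income: CHF 44100 + CHF 7900 + CHF 13400 = CHF 65400
  Less exemption CHF 28000 → base CHF 37400
  CHF 37400 × 28% = CHF 10472

CHF 10472 > CHF 4780, so the supplementary minimum tax is the binding amount.

CHF 10472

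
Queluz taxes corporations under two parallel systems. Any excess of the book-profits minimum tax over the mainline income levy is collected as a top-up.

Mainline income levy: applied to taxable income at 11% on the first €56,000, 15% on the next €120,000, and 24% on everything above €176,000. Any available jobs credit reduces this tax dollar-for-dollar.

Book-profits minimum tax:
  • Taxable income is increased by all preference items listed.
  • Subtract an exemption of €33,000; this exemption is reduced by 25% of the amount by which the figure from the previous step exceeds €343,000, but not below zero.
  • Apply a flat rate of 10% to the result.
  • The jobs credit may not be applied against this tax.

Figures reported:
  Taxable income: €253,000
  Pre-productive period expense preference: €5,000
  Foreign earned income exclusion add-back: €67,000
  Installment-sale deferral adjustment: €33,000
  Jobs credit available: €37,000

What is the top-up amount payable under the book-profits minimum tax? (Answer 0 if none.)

Book-profits minimum tax:
  Adjusted income: €253,000 + €5,000 + €67,000 + €33,000 = €358,000
  Exemption: €33,000 − 25% × (€358,000 − €343,000) = €33,000 − €3,750 = €29,250
  Base: €358,000 − €29,250 = €328,750
  €328,750 × 10% = €32,875

Mainline income levy:
  €56,000 × 11% = €6,160
  €120,000 × 15% = €18,000
  €77,000 × 24% = €18,480
  → €42,640
  Less jobs credit €37,000 → €5,640

Excess of book-profits minimum tax over mainline income levy: €32,875 − €5,640 = €27,235.

€27,235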